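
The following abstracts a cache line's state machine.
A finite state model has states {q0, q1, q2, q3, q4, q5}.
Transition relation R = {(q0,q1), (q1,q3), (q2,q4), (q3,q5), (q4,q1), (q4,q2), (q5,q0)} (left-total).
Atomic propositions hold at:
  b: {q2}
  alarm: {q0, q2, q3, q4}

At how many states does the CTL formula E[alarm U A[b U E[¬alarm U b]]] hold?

2

Sat(¬alarm) = {q1, q5}
E[¬alarm U b]: least fixpoint, start Z0 = Sat(b) = {q2}, add states in Sat(¬alarm) with some successor in Z. Already a fixed point.
Sat(E[¬alarm U b]) = {q2}
A[b U E[¬alarm U b]]: least fixpoint, start Z0 = Sat(E[¬alarm U b]) = {q2}, add states in Sat(b) with every successor in Z. Already a fixed point.
Sat(A[b U E[¬alarm U b]]) = {q2}
E[alarm U A[b U E[¬alarm U b]]]: least fixpoint, start Z0 = Sat(A[b U E[¬alarm U b]]) = {q2}, add states in Sat(alarm) with some successor in Z. Z1 = {q2, q4}; fixed.
Sat(E[alarm U A[b U E[¬alarm U b]]]) = {q2, q4}
|Sat(E[alarm U A[b U E[¬alarm U b]]])| = |{q2, q4}| = 2.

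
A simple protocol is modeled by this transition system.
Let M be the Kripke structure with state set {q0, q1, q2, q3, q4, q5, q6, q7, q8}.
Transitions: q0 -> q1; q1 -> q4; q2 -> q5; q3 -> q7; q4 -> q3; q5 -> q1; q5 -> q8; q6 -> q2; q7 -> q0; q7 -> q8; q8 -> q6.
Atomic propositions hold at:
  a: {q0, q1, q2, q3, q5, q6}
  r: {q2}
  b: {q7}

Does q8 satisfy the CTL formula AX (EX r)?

Yes

Sat(EX r) = {s : some successor in {q2}} = {q6}
Sat(AX (EX r)) = {s : every successor in {q6}} = {q8}
q8 ∈ Sat(AX (EX r)) = {q8}, so the formula holds at q8.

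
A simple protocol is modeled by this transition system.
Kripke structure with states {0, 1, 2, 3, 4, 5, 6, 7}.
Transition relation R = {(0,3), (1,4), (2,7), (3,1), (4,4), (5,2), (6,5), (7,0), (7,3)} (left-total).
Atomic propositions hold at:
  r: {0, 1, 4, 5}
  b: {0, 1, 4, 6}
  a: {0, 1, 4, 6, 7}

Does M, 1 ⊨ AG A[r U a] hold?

Yes

A[r U a]: least fixpoint, start Z0 = Sat(a) = {0, 1, 4, 6, 7}, add states in Sat(r) with every successor in Z. Already a fixed point.
Sat(A[r U a]) = {0, 1, 4, 6, 7}
AG A[r U a]: greatest fixpoint, start Z0 = {0, 1, 4, 6, 7}, keep only states in Sat with every successor in Z. Z1 = {1, 4}; fixed.
Sat(AG A[r U a]) = {1, 4}
1 ∈ Sat(AG A[r U a]) = {1, 4}, so the formula holds at 1.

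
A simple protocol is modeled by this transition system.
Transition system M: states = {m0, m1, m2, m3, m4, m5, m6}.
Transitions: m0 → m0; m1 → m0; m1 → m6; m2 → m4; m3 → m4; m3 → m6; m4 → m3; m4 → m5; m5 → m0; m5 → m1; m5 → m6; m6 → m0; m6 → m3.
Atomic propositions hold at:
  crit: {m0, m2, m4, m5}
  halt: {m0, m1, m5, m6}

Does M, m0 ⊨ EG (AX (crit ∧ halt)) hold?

Yes

Sat(crit ∧ halt) = {m0, m5}
Sat(AX (crit ∧ halt)) = {s : every successor in {m0, m5}} = {m0}
EG (AX (crit ∧ halt)): greatest fixpoint, start Z0 = {m0}, keep only states in Sat with some successor in Z. Already a fixed point.
Sat(EG (AX (crit ∧ halt))) = {m0}
m0 ∈ Sat(EG (AX (crit ∧ halt))) = {m0}, so the formula holds at m0.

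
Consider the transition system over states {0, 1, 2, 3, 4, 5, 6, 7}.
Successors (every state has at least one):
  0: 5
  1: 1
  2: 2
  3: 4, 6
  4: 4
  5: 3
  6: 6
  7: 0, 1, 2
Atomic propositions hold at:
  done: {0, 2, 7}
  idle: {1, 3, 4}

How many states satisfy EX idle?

Sat(EX idle) = {s : some successor in {1, 3, 4}} = {1, 3, 4, 5, 7}
|Sat(EX idle)| = |{1, 3, 4, 5, 7}| = 5.

5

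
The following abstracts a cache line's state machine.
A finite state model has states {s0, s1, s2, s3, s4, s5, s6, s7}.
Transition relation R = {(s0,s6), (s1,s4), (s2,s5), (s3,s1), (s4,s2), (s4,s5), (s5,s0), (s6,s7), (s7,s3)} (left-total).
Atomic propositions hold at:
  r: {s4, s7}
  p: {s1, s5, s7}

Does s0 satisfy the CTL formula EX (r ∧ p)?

Sat(r ∧ p) = {s7}
Sat(EX (r ∧ p)) = {s : some successor in {s7}} = {s6}
s0 ∉ Sat(EX (r ∧ p)) = {s6}, so the formula does not hold at s0.

No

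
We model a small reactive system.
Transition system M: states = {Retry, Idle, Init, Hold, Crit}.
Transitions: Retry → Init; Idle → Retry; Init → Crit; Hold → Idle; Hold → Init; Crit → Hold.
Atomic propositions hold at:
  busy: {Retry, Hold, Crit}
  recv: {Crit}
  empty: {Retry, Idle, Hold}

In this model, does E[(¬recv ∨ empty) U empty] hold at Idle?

Yes

Sat(¬recv) = {Retry, Idle, Init, Hold}
Sat(¬recv ∨ empty) = {Retry, Idle, Init, Hold}
E[(¬recv ∨ empty) U empty]: least fixpoint, start Z0 = Sat(empty) = {Retry, Idle, Hold}, add states in Sat(¬recv ∨ empty) with some successor in Z. Already a fixed point.
Sat(E[(¬recv ∨ empty) U empty]) = {Retry, Idle, Hold}
Idle ∈ Sat(E[(¬recv ∨ empty) U empty]) = {Retry, Idle, Hold}, so the formula holds at Idle.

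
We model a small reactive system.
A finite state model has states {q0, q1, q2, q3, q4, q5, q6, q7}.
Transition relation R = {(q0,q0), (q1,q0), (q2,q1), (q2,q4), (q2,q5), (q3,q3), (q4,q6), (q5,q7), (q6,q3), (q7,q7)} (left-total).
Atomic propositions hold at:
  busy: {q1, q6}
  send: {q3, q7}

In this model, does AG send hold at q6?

No

AG send: greatest fixpoint, start Z0 = {q3, q7}, keep only states in Sat with every successor in Z. Already a fixed point.
Sat(AG send) = {q3, q7}
q6 ∉ Sat(AG send) = {q3, q7}, so the formula does not hold at q6.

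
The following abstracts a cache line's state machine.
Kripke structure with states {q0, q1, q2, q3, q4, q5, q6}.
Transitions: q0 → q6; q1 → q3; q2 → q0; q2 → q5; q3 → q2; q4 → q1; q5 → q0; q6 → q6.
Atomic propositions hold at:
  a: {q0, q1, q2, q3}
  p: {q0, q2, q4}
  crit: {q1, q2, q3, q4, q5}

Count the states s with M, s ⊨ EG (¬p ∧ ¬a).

1

Sat(¬p) = {q1, q3, q5, q6}
Sat(¬a) = {q4, q5, q6}
Sat(¬p ∧ ¬a) = {q5, q6}
EG (¬p ∧ ¬a): greatest fixpoint, start Z0 = {q5, q6}, keep only states in Sat with some successor in Z. Z1 = {q6}; fixed.
Sat(EG (¬p ∧ ¬a)) = {q6}
|Sat(EG (¬p ∧ ¬a))| = |{q6}| = 1.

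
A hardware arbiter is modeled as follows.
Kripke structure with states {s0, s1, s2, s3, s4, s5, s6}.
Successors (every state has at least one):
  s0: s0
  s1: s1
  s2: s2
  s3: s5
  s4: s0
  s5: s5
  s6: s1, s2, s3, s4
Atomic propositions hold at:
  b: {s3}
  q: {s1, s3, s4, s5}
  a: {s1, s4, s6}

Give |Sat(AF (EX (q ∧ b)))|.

Sat(q ∧ b) = {s3}
Sat(EX (q ∧ b)) = {s : some successor in {s3}} = {s6}
AF (EX (q ∧ b)): least fixpoint, start Z0 = {s6}, add states with every successor in Z. Already a fixed point.
Sat(AF (EX (q ∧ b))) = {s6}
|Sat(AF (EX (q ∧ b)))| = |{s6}| = 1.

1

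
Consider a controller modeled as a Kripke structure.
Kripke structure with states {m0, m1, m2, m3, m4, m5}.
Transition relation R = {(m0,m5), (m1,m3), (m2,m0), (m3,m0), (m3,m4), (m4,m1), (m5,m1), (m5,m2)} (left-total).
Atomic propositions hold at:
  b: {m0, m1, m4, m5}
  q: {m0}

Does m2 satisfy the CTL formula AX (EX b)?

Sat(EX b) = {s : some successor in {m0, m1, m4, m5}} = {m0, m2, m3, m4, m5}
Sat(AX (EX b)) = {s : every successor in {m0, m2, m3, m4, m5}} = {m0, m1, m2, m3}
m2 ∈ Sat(AX (EX b)) = {m0, m1, m2, m3}, so the formula holds at m2.

Yes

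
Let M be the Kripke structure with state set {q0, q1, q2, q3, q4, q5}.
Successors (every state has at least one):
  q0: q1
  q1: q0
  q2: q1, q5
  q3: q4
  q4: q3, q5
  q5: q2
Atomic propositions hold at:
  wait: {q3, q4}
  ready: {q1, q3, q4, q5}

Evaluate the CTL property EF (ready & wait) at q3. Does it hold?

Yes

Sat(ready & wait) = {q3, q4}
EF (ready & wait): least fixpoint, start Z0 = {q3, q4}, add states with some successor in Z. Already a fixed point.
Sat(EF (ready & wait)) = {q3, q4}
q3 ∈ Sat(EF (ready & wait)) = {q3, q4}, so the formula holds at q3.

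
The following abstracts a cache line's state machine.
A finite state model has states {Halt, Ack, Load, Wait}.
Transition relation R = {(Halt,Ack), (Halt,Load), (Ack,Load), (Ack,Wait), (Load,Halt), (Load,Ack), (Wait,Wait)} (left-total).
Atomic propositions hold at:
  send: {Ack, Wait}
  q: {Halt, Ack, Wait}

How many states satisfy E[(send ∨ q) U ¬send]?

3

Sat(send ∨ q) = {Halt, Ack, Wait}
Sat(¬send) = {Halt, Load}
E[(send ∨ q) U ¬send]: least fixpoint, start Z0 = Sat(¬send) = {Halt, Load}, add states in Sat(send ∨ q) with some successor in Z. Z1 = {Halt, Ack, Load}; fixed.
Sat(E[(send ∨ q) U ¬send]) = {Halt, Ack, Load}
|Sat(E[(send ∨ q) U ¬send])| = |{Halt, Ack, Load}| = 3.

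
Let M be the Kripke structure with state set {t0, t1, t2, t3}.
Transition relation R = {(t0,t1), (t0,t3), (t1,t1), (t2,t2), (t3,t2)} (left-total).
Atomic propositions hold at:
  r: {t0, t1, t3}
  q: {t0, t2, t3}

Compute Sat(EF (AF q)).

AF q: least fixpoint, start Z0 = {t0, t2, t3}, add states with every successor in Z. Already a fixed point.
Sat(AF q) = {t0, t2, t3}
EF (AF q): least fixpoint, start Z0 = {t0, t2, t3}, add states with some successor in Z. Already a fixed point.
Sat(EF (AF q)) = {t0, t2, t3}

{t0, t2, t3}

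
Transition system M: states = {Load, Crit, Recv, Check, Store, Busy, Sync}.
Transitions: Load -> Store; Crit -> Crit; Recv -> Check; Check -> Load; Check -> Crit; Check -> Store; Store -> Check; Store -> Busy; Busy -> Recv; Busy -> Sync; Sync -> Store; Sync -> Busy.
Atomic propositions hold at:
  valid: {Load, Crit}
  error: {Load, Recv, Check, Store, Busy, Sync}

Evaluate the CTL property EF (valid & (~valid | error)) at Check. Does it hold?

Sat(~valid) = {Recv, Check, Store, Busy, Sync}
Sat(~valid | error) = {Load, Recv, Check, Store, Busy, Sync}
Sat(valid & (~valid | error)) = {Load}
EF (valid & (~valid | error)): least fixpoint, start Z0 = {Load}, add states with some successor in Z. Z1 = {Load, Check}; Z2 = {Load, Recv, Check, Store}; Z3 = {Load, Recv, Check, Store, Busy, Sync}; fixed.
Sat(EF (valid & (~valid | error))) = {Load, Recv, Check, Store, Busy, Sync}
Check ∈ Sat(EF (valid & (~valid | error))) = {Load, Recv, Check, Store, Busy, Sync}, so the formula holds at Check.

Yes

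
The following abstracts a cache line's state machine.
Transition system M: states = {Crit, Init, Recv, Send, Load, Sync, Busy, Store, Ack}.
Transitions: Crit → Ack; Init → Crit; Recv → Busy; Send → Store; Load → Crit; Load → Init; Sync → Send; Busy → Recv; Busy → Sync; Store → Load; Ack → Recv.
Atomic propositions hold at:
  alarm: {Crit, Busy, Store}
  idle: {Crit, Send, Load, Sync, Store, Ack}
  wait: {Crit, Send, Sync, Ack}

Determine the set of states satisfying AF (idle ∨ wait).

{Crit, Init, Send, Load, Sync, Store, Ack}

Sat(idle ∨ wait) = {Crit, Send, Load, Sync, Store, Ack}
AF (idle ∨ wait): least fixpoint, start Z0 = {Crit, Send, Load, Sync, Store, Ack}, add states with every successor in Z. Z1 = {Crit, Init, Send, Load, Sync, Store, Ack}; fixed.
Sat(AF (idle ∨ wait)) = {Crit, Init, Send, Load, Sync, Store, Ack}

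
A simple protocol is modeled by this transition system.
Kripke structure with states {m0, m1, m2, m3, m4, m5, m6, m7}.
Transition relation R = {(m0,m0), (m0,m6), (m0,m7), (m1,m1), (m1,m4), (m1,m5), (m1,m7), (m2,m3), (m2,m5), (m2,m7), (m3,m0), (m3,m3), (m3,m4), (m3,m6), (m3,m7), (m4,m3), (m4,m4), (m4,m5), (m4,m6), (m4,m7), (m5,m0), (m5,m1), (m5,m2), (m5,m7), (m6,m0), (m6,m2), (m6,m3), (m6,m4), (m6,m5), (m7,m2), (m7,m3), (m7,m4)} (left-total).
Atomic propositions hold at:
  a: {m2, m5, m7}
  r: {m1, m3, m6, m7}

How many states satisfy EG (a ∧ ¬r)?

Sat(¬r) = {m0, m2, m4, m5}
Sat(a ∧ ¬r) = {m2, m5}
EG (a ∧ ¬r): greatest fixpoint, start Z0 = {m2, m5}, keep only states in Sat with some successor in Z. Already a fixed point.
Sat(EG (a ∧ ¬r)) = {m2, m5}
|Sat(EG (a ∧ ¬r))| = |{m2, m5}| = 2.

2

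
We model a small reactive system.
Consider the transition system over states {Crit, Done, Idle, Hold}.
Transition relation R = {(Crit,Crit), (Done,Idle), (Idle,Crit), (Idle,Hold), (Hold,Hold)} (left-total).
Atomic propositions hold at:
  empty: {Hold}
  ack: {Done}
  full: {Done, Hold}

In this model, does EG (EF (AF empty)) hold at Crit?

AF empty: least fixpoint, start Z0 = {Hold}, add states with every successor in Z. Already a fixed point.
Sat(AF empty) = {Hold}
EF (AF empty): least fixpoint, start Z0 = {Hold}, add states with some successor in Z. Z1 = {Idle, Hold}; Z2 = {Done, Idle, Hold}; fixed.
Sat(EF (AF empty)) = {Done, Idle, Hold}
EG (EF (AF empty)): greatest fixpoint, start Z0 = {Done, Idle, Hold}, keep only states in Sat with some successor in Z. Already a fixed point.
Sat(EG (EF (AF empty))) = {Done, Idle, Hold}
Crit ∉ Sat(EG (EF (AF empty))) = {Done, Idle, Hold}, so the formula does not hold at Crit.

No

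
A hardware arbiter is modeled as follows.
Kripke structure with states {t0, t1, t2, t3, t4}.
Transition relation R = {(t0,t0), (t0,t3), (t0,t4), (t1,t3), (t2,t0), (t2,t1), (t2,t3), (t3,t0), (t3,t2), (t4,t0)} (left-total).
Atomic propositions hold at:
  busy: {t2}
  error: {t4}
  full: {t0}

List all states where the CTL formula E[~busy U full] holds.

Sat(~busy) = {t0, t1, t3, t4}
E[~busy U full]: least fixpoint, start Z0 = Sat(full) = {t0}, add states in Sat(~busy) with some successor in Z. Z1 = {t0, t3, t4}; Z2 = {t0, t1, t3, t4}; fixed.
Sat(E[~busy U full]) = {t0, t1, t3, t4}

{t0, t1, t3, t4}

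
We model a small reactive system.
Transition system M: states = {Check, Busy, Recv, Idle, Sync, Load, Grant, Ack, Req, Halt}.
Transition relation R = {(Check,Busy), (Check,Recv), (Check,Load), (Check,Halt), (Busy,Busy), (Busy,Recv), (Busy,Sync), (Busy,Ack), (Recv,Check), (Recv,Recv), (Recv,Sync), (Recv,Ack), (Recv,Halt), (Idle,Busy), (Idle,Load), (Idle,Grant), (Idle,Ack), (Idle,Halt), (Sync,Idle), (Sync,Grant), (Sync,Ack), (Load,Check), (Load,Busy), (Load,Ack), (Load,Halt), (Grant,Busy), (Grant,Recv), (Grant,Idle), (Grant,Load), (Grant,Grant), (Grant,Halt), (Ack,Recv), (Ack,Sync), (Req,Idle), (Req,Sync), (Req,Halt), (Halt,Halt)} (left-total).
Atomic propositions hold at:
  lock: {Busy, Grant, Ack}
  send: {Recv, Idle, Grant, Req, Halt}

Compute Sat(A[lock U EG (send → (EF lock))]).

EF lock: least fixpoint, start Z0 = {Busy, Grant, Ack}, add states with some successor in Z. Z1 = {Check, Busy, Recv, Idle, Sync, Load, Grant, Ack}; Z2 = {Check, Busy, Recv, Idle, Sync, Load, Grant, Ack, Req}; fixed.
Sat(EF lock) = {Check, Busy, Recv, Idle, Sync, Load, Grant, Ack, Req}
Sat(send → (EF lock)) = {Check, Busy, Recv, Idle, Sync, Load, Grant, Ack, Req}
EG (send → (EF lock)): greatest fixpoint, start Z0 = {Check, Busy, Recv, Idle, Sync, Load, Grant, Ack, Req}, keep only states in Sat with some successor in Z. Already a fixed point.
Sat(EG (send → (EF lock))) = {Check, Busy, Recv, Idle, Sync, Load, Grant, Ack, Req}
A[lock U EG (send → (EF lock))]: least fixpoint, start Z0 = Sat(EG (send → (EF lock))) = {Check, Busy, Recv, Idle, Sync, Load, Grant, Ack, Req}, add states in Sat(lock) with every successor in Z. Already a fixed point.
Sat(A[lock U EG (send → (EF lock))]) = {Check, Busy, Recv, Idle, Sync, Load, Grant, Ack, Req}

{Check, Busy, Recv, Idle, Sync, Load, Grant, Ack, Req}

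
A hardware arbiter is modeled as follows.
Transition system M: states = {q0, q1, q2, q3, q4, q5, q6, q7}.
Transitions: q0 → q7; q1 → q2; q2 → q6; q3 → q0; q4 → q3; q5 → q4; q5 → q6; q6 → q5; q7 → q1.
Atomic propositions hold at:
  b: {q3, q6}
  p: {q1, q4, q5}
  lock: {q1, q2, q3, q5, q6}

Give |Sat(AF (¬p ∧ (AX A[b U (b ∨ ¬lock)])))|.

Sat(¬p) = {q0, q2, q3, q6, q7}
Sat(¬lock) = {q0, q4, q7}
Sat(b ∨ ¬lock) = {q0, q3, q4, q6, q7}
A[b U (b ∨ ¬lock)]: least fixpoint, start Z0 = Sat((b ∨ ¬lock)) = {q0, q3, q4, q6, q7}, add states in Sat(b) with every successor in Z. Already a fixed point.
Sat(A[b U (b ∨ ¬lock)]) = {q0, q3, q4, q6, q7}
Sat(AX A[b U (b ∨ ¬lock)]) = {s : every successor in {q0, q3, q4, q6, q7}} = {q0, q2, q3, q4, q5}
Sat(¬p ∧ (AX A[b U (b ∨ ¬lock)])) = {q0, q2, q3}
AF (¬p ∧ (AX A[b U (b ∨ ¬lock)])): least fixpoint, start Z0 = {q0, q2, q3}, add states with every successor in Z. Z1 = {q0, q1, q2, q3, q4}; Z2 = {q0, q1, q2, q3, q4, q7}; fixed.
Sat(AF (¬p ∧ (AX A[b U (b ∨ ¬lock)]))) = {q0, q1, q2, q3, q4, q7}
|Sat(AF (¬p ∧ (AX A[b U (b ∨ ¬lock)])))| = |{q0, q1, q2, q3, q4, q7}| = 6.

6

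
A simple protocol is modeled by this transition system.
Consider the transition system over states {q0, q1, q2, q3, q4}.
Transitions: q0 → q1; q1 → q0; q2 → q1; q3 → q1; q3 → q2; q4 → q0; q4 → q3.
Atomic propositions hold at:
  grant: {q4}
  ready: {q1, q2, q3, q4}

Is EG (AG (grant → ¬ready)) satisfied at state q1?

Sat(¬ready) = {q0}
Sat(grant → ¬ready) = {q0, q1, q2, q3}
AG (grant → ¬ready): greatest fixpoint, start Z0 = {q0, q1, q2, q3}, keep only states in Sat with every successor in Z. Already a fixed point.
Sat(AG (grant → ¬ready)) = {q0, q1, q2, q3}
EG (AG (grant → ¬ready)): greatest fixpoint, start Z0 = {q0, q1, q2, q3}, keep only states in Sat with some successor in Z. Already a fixed point.
Sat(EG (AG (grant → ¬ready))) = {q0, q1, q2, q3}
q1 ∈ Sat(EG (AG (grant → ¬ready))) = {q0, q1, q2, q3}, so the formula holds at q1.

Yes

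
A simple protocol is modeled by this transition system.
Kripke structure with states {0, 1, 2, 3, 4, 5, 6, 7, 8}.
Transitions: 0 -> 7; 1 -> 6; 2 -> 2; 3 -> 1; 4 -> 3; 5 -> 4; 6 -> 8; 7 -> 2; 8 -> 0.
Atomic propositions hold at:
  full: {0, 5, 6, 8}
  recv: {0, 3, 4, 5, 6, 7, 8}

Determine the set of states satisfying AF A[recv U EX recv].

{0, 1, 3, 4, 5, 6, 8}

Sat(EX recv) = {s : some successor in {0, 3, 4, 5, 6, 7, 8}} = {0, 1, 4, 5, 6, 8}
A[recv U EX recv]: least fixpoint, start Z0 = Sat(EX recv) = {0, 1, 4, 5, 6, 8}, add states in Sat(recv) with every successor in Z. Z1 = {0, 1, 3, 4, 5, 6, 8}; fixed.
Sat(A[recv U EX recv]) = {0, 1, 3, 4, 5, 6, 8}
AF A[recv U EX recv]: least fixpoint, start Z0 = {0, 1, 3, 4, 5, 6, 8}, add states with every successor in Z. Already a fixed point.
Sat(AF A[recv U EX recv]) = {0, 1, 3, 4, 5, 6, 8}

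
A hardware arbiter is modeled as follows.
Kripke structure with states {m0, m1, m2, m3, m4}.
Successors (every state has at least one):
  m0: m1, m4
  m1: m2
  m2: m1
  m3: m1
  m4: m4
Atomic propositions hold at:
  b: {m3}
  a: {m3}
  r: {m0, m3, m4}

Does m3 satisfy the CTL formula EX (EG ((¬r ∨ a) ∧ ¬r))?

Yes

Sat(¬r) = {m1, m2}
Sat(¬r ∨ a) = {m1, m2, m3}
Sat((¬r ∨ a) ∧ ¬r) = {m1, m2}
EG ((¬r ∨ a) ∧ ¬r): greatest fixpoint, start Z0 = {m1, m2}, keep only states in Sat with some successor in Z. Already a fixed point.
Sat(EG ((¬r ∨ a) ∧ ¬r)) = {m1, m2}
Sat(EX (EG ((¬r ∨ a) ∧ ¬r))) = {s : some successor in {m1, m2}} = {m0, m1, m2, m3}
m3 ∈ Sat(EX (EG ((¬r ∨ a) ∧ ¬r))) = {m0, m1, m2, m3}, so the formula holds at m3.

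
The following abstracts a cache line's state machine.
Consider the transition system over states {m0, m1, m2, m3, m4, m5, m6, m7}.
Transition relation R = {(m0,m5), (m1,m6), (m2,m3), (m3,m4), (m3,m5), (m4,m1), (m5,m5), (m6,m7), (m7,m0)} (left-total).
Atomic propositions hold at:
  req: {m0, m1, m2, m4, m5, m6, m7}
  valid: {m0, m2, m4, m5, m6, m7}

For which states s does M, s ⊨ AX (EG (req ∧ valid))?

{m0, m1, m5, m6, m7}

Sat(req ∧ valid) = {m0, m2, m4, m5, m6, m7}
EG (req ∧ valid): greatest fixpoint, start Z0 = {m0, m2, m4, m5, m6, m7}, keep only states in Sat with some successor in Z. Z1 = {m0, m5, m6, m7}; fixed.
Sat(EG (req ∧ valid)) = {m0, m5, m6, m7}
Sat(AX (EG (req ∧ valid))) = {s : every successor in {m0, m5, m6, m7}} = {m0, m1, m5, m6, m7}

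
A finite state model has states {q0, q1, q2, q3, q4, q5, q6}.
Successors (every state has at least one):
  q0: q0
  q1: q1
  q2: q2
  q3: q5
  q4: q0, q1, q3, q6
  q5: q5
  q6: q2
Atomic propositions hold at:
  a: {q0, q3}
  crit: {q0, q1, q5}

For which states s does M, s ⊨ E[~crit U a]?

Sat(~crit) = {q2, q3, q4, q6}
E[~crit U a]: least fixpoint, start Z0 = Sat(a) = {q0, q3}, add states in Sat(~crit) with some successor in Z. Z1 = {q0, q3, q4}; fixed.
Sat(E[~crit U a]) = {q0, q3, q4}

{q0, q3, q4}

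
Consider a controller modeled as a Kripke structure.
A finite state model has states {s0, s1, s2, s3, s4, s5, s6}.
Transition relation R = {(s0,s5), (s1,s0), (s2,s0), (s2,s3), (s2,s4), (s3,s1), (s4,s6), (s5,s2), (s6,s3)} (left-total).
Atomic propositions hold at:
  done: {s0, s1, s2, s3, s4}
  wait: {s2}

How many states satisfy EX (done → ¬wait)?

Sat(¬wait) = {s0, s1, s3, s4, s5, s6}
Sat(done → ¬wait) = {s0, s1, s3, s4, s5, s6}
Sat(EX (done → ¬wait)) = {s : some successor in {s0, s1, s3, s4, s5, s6}} = {s0, s1, s2, s3, s4, s6}
|Sat(EX (done → ¬wait))| = |{s0, s1, s2, s3, s4, s6}| = 6.

6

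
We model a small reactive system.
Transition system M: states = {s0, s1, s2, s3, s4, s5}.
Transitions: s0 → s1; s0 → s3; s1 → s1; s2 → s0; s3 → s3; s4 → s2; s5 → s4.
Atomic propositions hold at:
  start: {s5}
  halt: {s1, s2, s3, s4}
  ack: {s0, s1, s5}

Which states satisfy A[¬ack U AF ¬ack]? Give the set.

{s2, s3, s4, s5}

Sat(¬ack) = {s2, s3, s4}
AF ¬ack: least fixpoint, start Z0 = {s2, s3, s4}, add states with every successor in Z. Z1 = {s2, s3, s4, s5}; fixed.
Sat(AF ¬ack) = {s2, s3, s4, s5}
A[¬ack U AF ¬ack]: least fixpoint, start Z0 = Sat(AF ¬ack) = {s2, s3, s4, s5}, add states in Sat(¬ack) with every successor in Z. Already a fixed point.
Sat(A[¬ack U AF ¬ack]) = {s2, s3, s4, s5}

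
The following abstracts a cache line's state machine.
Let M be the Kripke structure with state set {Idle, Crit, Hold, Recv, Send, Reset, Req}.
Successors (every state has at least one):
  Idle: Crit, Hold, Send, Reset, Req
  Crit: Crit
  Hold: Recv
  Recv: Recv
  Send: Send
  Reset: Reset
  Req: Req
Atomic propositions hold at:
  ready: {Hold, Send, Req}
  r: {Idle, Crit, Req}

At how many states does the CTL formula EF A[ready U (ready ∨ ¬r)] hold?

Sat(¬r) = {Hold, Recv, Send, Reset}
Sat(ready ∨ ¬r) = {Hold, Recv, Send, Reset, Req}
A[ready U (ready ∨ ¬r)]: least fixpoint, start Z0 = Sat((ready ∨ ¬r)) = {Hold, Recv, Send, Reset, Req}, add states in Sat(ready) with every successor in Z. Already a fixed point.
Sat(A[ready U (ready ∨ ¬r)]) = {Hold, Recv, Send, Reset, Req}
EF A[ready U (ready ∨ ¬r)]: least fixpoint, start Z0 = {Hold, Recv, Send, Reset, Req}, add states with some successor in Z. Z1 = {Idle, Hold, Recv, Send, Reset, Req}; fixed.
Sat(EF A[ready U (ready ∨ ¬r)]) = {Idle, Hold, Recv, Send, Reset, Req}
|Sat(EF A[ready U (ready ∨ ¬r)])| = |{Idle, Hold, Recv, Send, Reset, Req}| = 6.

6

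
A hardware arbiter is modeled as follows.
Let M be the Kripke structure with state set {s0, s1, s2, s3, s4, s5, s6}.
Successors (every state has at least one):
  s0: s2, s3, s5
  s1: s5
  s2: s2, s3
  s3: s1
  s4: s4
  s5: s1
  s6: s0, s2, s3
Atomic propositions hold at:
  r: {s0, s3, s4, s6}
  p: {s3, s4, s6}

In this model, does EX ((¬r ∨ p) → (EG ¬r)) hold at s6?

Yes

Sat(¬r) = {s1, s2, s5}
Sat(¬r ∨ p) = {s1, s2, s3, s4, s5, s6}
EG ¬r: greatest fixpoint, start Z0 = {s1, s2, s5}, keep only states in Sat with some successor in Z. Already a fixed point.
Sat(EG ¬r) = {s1, s2, s5}
Sat((¬r ∨ p) → (EG ¬r)) = {s0, s1, s2, s5}
Sat(EX ((¬r ∨ p) → (EG ¬r))) = {s : some successor in {s0, s1, s2, s5}} = {s0, s1, s2, s3, s5, s6}
s6 ∈ Sat(EX ((¬r ∨ p) → (EG ¬r))) = {s0, s1, s2, s3, s5, s6}, so the formula holds at s6.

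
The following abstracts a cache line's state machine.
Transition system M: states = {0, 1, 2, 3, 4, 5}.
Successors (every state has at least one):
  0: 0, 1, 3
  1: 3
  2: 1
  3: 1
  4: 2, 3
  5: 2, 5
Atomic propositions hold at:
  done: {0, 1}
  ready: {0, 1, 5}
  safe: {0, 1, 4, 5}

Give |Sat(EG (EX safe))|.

Sat(EX safe) = {s : some successor in {0, 1, 4, 5}} = {0, 2, 3, 5}
EG (EX safe): greatest fixpoint, start Z0 = {0, 2, 3, 5}, keep only states in Sat with some successor in Z. Z1 = {0, 5}; fixed.
Sat(EG (EX safe)) = {0, 5}
|Sat(EG (EX safe))| = |{0, 5}| = 2.

2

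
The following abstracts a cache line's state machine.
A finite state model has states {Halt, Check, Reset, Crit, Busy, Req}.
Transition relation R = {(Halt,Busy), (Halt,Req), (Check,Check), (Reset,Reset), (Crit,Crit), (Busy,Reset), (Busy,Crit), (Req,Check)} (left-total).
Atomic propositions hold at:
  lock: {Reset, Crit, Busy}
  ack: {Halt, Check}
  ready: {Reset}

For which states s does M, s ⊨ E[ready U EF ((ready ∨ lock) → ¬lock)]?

Sat(ready ∨ lock) = {Reset, Crit, Busy}
Sat(¬lock) = {Halt, Check, Req}
Sat((ready ∨ lock) → ¬lock) = {Halt, Check, Req}
EF ((ready ∨ lock) → ¬lock): least fixpoint, start Z0 = {Halt, Check, Req}, add states with some successor in Z. Already a fixed point.
Sat(EF ((ready ∨ lock) → ¬lock)) = {Halt, Check, Req}
E[ready U EF ((ready ∨ lock) → ¬lock)]: least fixpoint, start Z0 = Sat(EF ((ready ∨ lock) → ¬lock)) = {Halt, Check, Req}, add states in Sat(ready) with some successor in Z. Already a fixed point.
Sat(E[ready U EF ((ready ∨ lock) → ¬lock)]) = {Halt, Check, Req}

{Halt, Check, Req}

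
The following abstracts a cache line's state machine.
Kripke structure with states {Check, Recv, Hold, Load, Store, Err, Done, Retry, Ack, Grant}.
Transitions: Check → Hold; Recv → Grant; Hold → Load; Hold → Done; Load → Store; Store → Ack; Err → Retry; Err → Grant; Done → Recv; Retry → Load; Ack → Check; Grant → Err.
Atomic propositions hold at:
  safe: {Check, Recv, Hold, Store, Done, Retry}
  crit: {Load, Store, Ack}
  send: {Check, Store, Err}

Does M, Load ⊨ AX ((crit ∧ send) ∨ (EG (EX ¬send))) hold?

Sat(crit ∧ send) = {Store}
Sat(¬send) = {Recv, Hold, Load, Done, Retry, Ack, Grant}
Sat(EX ¬send) = {s : some successor in {Recv, Hold, Load, Done, Retry, Ack, Grant}} = {Check, Recv, Hold, Store, Err, Done, Retry}
EG (EX ¬send): greatest fixpoint, start Z0 = {Check, Recv, Hold, Store, Err, Done, Retry}, keep only states in Sat with some successor in Z. Z1 = {Check, Hold, Err, Done}; Z2 = {Check, Hold}; Z3 = {Check}; Z4 = ∅; fixed.
Sat(EG (EX ¬send)) = ∅
Sat((crit ∧ send) ∨ (EG (EX ¬send))) = {Store}
Sat(AX ((crit ∧ send) ∨ (EG (EX ¬send)))) = {s : every successor in {Store}} = {Load}
Load ∈ Sat(AX ((crit ∧ send) ∨ (EG (EX ¬send)))) = {Load}, so the formula holds at Load.

Yes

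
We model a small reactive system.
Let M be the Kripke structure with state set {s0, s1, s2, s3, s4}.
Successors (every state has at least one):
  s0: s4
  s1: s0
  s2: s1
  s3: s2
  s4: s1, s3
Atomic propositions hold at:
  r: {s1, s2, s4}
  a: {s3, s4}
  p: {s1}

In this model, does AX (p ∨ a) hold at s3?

No

Sat(p ∨ a) = {s1, s3, s4}
Sat(AX (p ∨ a)) = {s : every successor in {s1, s3, s4}} = {s0, s2, s4}
s3 ∉ Sat(AX (p ∨ a)) = {s0, s2, s4}, so the formula does not hold at s3.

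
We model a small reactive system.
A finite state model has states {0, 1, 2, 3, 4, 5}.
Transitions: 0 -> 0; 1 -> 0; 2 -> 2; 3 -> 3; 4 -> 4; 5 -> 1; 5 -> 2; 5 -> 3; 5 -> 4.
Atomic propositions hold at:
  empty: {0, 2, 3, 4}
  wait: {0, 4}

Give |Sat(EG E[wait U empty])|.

E[wait U empty]: least fixpoint, start Z0 = Sat(empty) = {0, 2, 3, 4}, add states in Sat(wait) with some successor in Z. Already a fixed point.
Sat(E[wait U empty]) = {0, 2, 3, 4}
EG E[wait U empty]: greatest fixpoint, start Z0 = {0, 2, 3, 4}, keep only states in Sat with some successor in Z. Already a fixed point.
Sat(EG E[wait U empty]) = {0, 2, 3, 4}
|Sat(EG E[wait U empty])| = |{0, 2, 3, 4}| = 4.

4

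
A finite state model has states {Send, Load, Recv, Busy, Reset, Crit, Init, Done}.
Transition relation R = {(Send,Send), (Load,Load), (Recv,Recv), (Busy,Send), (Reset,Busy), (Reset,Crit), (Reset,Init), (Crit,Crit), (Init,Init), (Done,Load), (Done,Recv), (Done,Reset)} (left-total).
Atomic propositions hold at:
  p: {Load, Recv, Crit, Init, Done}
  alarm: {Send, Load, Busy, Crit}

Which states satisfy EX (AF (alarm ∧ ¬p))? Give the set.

Sat(¬p) = {Send, Busy, Reset}
Sat(alarm ∧ ¬p) = {Send, Busy}
AF (alarm ∧ ¬p): least fixpoint, start Z0 = {Send, Busy}, add states with every successor in Z. Already a fixed point.
Sat(AF (alarm ∧ ¬p)) = {Send, Busy}
Sat(EX (AF (alarm ∧ ¬p))) = {s : some successor in {Send, Busy}} = {Send, Busy, Reset}

{Send, Busy, Reset}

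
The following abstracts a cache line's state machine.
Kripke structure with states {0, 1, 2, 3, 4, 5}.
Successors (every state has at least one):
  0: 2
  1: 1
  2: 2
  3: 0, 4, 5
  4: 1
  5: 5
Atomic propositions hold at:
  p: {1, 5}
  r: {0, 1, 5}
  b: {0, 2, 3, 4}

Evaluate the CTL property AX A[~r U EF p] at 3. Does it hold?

Sat(~r) = {2, 3, 4}
EF p: least fixpoint, start Z0 = {1, 5}, add states with some successor in Z. Z1 = {1, 3, 4, 5}; fixed.
Sat(EF p) = {1, 3, 4, 5}
A[~r U EF p]: least fixpoint, start Z0 = Sat(EF p) = {1, 3, 4, 5}, add states in Sat(~r) with every successor in Z. Already a fixed point.
Sat(A[~r U EF p]) = {1, 3, 4, 5}
Sat(AX A[~r U EF p]) = {s : every successor in {1, 3, 4, 5}} = {1, 4, 5}
3 ∉ Sat(AX A[~r U EF p]) = {1, 4, 5}, so the formula does not hold at 3.

No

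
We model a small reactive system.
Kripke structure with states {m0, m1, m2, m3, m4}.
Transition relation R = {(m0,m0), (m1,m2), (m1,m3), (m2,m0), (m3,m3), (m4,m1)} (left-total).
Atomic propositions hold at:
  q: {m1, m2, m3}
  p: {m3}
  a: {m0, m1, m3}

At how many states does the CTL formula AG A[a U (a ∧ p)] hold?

Sat(a ∧ p) = {m3}
A[a U (a ∧ p)]: least fixpoint, start Z0 = Sat((a ∧ p)) = {m3}, add states in Sat(a) with every successor in Z. Already a fixed point.
Sat(A[a U (a ∧ p)]) = {m3}
AG A[a U (a ∧ p)]: greatest fixpoint, start Z0 = {m3}, keep only states in Sat with every successor in Z. Already a fixed point.
Sat(AG A[a U (a ∧ p)]) = {m3}
|Sat(AG A[a U (a ∧ p)])| = |{m3}| = 1.

1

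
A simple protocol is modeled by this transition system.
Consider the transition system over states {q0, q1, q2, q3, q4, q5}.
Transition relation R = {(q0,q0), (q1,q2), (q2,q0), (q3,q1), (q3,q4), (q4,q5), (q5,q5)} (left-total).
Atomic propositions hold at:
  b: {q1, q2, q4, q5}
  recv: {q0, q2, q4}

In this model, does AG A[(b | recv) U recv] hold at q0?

Yes

Sat(b | recv) = {q0, q1, q2, q4, q5}
A[(b | recv) U recv]: least fixpoint, start Z0 = Sat(recv) = {q0, q2, q4}, add states in Sat(b | recv) with every successor in Z. Z1 = {q0, q1, q2, q4}; fixed.
Sat(A[(b | recv) U recv]) = {q0, q1, q2, q4}
AG A[(b | recv) U recv]: greatest fixpoint, start Z0 = {q0, q1, q2, q4}, keep only states in Sat with every successor in Z. Z1 = {q0, q1, q2}; fixed.
Sat(AG A[(b | recv) U recv]) = {q0, q1, q2}
q0 ∈ Sat(AG A[(b | recv) U recv]) = {q0, q1, q2}, so the formula holds at q0.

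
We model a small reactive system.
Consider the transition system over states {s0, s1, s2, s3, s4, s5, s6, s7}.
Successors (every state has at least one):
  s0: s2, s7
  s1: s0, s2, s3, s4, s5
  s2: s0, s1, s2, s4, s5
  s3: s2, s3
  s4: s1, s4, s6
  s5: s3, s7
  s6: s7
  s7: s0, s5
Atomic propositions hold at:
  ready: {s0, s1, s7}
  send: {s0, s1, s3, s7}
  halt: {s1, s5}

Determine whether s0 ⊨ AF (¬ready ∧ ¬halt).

Sat(¬ready) = {s2, s3, s4, s5, s6}
Sat(¬halt) = {s0, s2, s3, s4, s6, s7}
Sat(¬ready ∧ ¬halt) = {s2, s3, s4, s6}
AF (¬ready ∧ ¬halt): least fixpoint, start Z0 = {s2, s3, s4, s6}, add states with every successor in Z. Already a fixed point.
Sat(AF (¬ready ∧ ¬halt)) = {s2, s3, s4, s6}
s0 ∉ Sat(AF (¬ready ∧ ¬halt)) = {s2, s3, s4, s6}, so the formula does not hold at s0.

No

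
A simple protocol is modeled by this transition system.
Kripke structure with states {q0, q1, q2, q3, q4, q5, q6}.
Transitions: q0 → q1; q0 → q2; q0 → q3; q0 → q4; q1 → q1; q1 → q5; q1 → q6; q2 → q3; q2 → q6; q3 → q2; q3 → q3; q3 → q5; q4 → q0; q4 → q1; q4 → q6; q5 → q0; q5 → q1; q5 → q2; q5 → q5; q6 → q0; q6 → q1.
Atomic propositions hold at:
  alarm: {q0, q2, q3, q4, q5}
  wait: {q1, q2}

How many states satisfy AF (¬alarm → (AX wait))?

Sat(¬alarm) = {q1, q6}
Sat(AX wait) = {s : every successor in {q1, q2}} = ∅
Sat(¬alarm → (AX wait)) = {q0, q2, q3, q4, q5}
AF (¬alarm → (AX wait)): least fixpoint, start Z0 = {q0, q2, q3, q4, q5}, add states with every successor in Z. Already a fixed point.
Sat(AF (¬alarm → (AX wait))) = {q0, q2, q3, q4, q5}
|Sat(AF (¬alarm → (AX wait)))| = |{q0, q2, q3, q4, q5}| = 5.

5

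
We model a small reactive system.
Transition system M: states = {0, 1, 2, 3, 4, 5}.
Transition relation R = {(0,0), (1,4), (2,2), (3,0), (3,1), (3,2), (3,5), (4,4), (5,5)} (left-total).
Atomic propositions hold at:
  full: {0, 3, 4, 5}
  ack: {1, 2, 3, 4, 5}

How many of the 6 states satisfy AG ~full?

Sat(~full) = {1, 2}
AG ~full: greatest fixpoint, start Z0 = {1, 2}, keep only states in Sat with every successor in Z. Z1 = {2}; fixed.
Sat(AG ~full) = {2}
|Sat(AG ~full)| = |{2}| = 1.

1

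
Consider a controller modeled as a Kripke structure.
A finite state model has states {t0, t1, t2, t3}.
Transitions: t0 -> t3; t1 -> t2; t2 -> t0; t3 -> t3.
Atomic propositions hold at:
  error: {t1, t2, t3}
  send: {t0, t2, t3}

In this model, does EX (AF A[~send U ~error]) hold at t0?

Sat(~send) = {t1}
Sat(~error) = {t0}
A[~send U ~error]: least fixpoint, start Z0 = Sat(~error) = {t0}, add states in Sat(~send) with every successor in Z. Already a fixed point.
Sat(A[~send U ~error]) = {t0}
AF A[~send U ~error]: least fixpoint, start Z0 = {t0}, add states with every successor in Z. Z1 = {t0, t2}; Z2 = {t0, t1, t2}; fixed.
Sat(AF A[~send U ~error]) = {t0, t1, t2}
Sat(EX (AF A[~send U ~error])) = {s : some successor in {t0, t1, t2}} = {t1, t2}
t0 ∉ Sat(EX (AF A[~send U ~error])) = {t1, t2}, so the formula does not hold at t0.

No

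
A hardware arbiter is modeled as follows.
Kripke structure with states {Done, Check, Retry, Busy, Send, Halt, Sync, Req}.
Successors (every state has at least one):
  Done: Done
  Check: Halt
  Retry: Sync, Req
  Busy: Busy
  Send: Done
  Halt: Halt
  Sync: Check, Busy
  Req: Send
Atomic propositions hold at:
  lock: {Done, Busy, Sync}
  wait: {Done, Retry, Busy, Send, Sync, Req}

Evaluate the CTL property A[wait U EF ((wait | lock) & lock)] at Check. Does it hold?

Sat(wait | lock) = {Done, Retry, Busy, Send, Sync, Req}
Sat((wait | lock) & lock) = {Done, Busy, Sync}
EF ((wait | lock) & lock): least fixpoint, start Z0 = {Done, Busy, Sync}, add states with some successor in Z. Z1 = {Done, Retry, Busy, Send, Sync}; Z2 = {Done, Retry, Busy, Send, Sync, Req}; fixed.
Sat(EF ((wait | lock) & lock)) = {Done, Retry, Busy, Send, Sync, Req}
A[wait U EF ((wait | lock) & lock)]: least fixpoint, start Z0 = Sat(EF ((wait | lock) & lock)) = {Done, Retry, Busy, Send, Sync, Req}, add states in Sat(wait) with every successor in Z. Already a fixed point.
Sat(A[wait U EF ((wait | lock) & lock)]) = {Done, Retry, Busy, Send, Sync, Req}
Check ∉ Sat(A[wait U EF ((wait | lock) & lock)]) = {Done, Retry, Busy, Send, Sync, Req}, so the formula does not hold at Check.

No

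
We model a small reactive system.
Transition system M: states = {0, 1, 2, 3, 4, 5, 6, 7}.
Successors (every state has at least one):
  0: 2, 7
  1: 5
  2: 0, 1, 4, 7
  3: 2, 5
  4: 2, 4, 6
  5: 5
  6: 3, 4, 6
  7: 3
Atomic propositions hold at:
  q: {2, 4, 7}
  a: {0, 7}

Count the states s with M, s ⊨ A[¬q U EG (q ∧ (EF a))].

2

Sat(¬q) = {0, 1, 3, 5, 6}
EF a: least fixpoint, start Z0 = {0, 7}, add states with some successor in Z. Z1 = {0, 2, 7}; Z2 = {0, 2, 3, 4, 7}; Z3 = {0, 2, 3, 4, 6, 7}; fixed.
Sat(EF a) = {0, 2, 3, 4, 6, 7}
Sat(q ∧ (EF a)) = {2, 4, 7}
EG (q ∧ (EF a)): greatest fixpoint, start Z0 = {2, 4, 7}, keep only states in Sat with some successor in Z. Z1 = {2, 4}; fixed.
Sat(EG (q ∧ (EF a))) = {2, 4}
A[¬q U EG (q ∧ (EF a))]: least fixpoint, start Z0 = Sat(EG (q ∧ (EF a))) = {2, 4}, add states in Sat(¬q) with every successor in Z. Already a fixed point.
Sat(A[¬q U EG (q ∧ (EF a))]) = {2, 4}
|Sat(A[¬q U EG (q ∧ (EF a))])| = |{2, 4}| = 2.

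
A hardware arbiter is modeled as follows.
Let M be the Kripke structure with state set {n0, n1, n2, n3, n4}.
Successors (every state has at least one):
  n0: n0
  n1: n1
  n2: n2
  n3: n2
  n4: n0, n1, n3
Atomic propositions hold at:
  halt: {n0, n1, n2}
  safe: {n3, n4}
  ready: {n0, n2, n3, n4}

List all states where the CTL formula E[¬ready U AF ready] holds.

Sat(¬ready) = {n1}
AF ready: least fixpoint, start Z0 = {n0, n2, n3, n4}, add states with every successor in Z. Already a fixed point.
Sat(AF ready) = {n0, n2, n3, n4}
E[¬ready U AF ready]: least fixpoint, start Z0 = Sat(AF ready) = {n0, n2, n3, n4}, add states in Sat(¬ready) with some successor in Z. Already a fixed point.
Sat(E[¬ready U AF ready]) = {n0, n2, n3, n4}

{n0, n2, n3, n4}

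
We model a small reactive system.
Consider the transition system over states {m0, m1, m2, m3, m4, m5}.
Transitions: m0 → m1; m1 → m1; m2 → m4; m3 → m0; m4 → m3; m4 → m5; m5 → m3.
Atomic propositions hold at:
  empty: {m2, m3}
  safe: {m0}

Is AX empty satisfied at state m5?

Yes

Sat(AX empty) = {s : every successor in {m2, m3}} = {m5}
m5 ∈ Sat(AX empty) = {m5}, so the formula holds at m5.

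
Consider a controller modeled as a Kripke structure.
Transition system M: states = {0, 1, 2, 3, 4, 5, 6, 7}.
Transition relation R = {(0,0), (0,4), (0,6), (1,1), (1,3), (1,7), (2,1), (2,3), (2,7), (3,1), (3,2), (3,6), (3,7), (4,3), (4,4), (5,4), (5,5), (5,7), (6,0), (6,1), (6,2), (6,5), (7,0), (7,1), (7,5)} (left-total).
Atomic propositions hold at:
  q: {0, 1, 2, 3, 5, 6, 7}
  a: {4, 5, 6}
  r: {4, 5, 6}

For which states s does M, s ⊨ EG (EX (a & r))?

Sat(a & r) = {4, 5, 6}
Sat(EX (a & r)) = {s : some successor in {4, 5, 6}} = {0, 3, 4, 5, 6, 7}
EG (EX (a & r)): greatest fixpoint, start Z0 = {0, 3, 4, 5, 6, 7}, keep only states in Sat with some successor in Z. Already a fixed point.
Sat(EG (EX (a & r))) = {0, 3, 4, 5, 6, 7}

{0, 3, 4, 5, 6, 7}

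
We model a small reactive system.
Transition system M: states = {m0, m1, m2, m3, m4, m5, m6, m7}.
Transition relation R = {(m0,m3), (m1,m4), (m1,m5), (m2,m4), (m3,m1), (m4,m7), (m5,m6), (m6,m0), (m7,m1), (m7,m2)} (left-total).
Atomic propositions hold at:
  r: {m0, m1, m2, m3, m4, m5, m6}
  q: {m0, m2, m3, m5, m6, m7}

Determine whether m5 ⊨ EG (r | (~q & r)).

Yes

Sat(~q) = {m1, m4}
Sat(~q & r) = {m1, m4}
Sat(r | (~q & r)) = {m0, m1, m2, m3, m4, m5, m6}
EG (r | (~q & r)): greatest fixpoint, start Z0 = {m0, m1, m2, m3, m4, m5, m6}, keep only states in Sat with some successor in Z. Z1 = {m0, m1, m2, m3, m5, m6}; Z2 = {m0, m1, m3, m5, m6}; fixed.
Sat(EG (r | (~q & r))) = {m0, m1, m3, m5, m6}
m5 ∈ Sat(EG (r | (~q & r))) = {m0, m1, m3, m5, m6}, so the formula holds at m5.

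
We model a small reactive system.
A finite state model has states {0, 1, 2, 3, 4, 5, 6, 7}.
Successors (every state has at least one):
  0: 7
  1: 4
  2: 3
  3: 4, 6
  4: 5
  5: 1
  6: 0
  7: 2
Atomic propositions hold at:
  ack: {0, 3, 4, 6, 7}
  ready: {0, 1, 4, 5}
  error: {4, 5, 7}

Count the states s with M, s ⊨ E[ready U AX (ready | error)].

5

Sat(ready | error) = {0, 1, 4, 5, 7}
Sat(AX (ready | error)) = {s : every successor in {0, 1, 4, 5, 7}} = {0, 1, 4, 5, 6}
E[ready U AX (ready | error)]: least fixpoint, start Z0 = Sat(AX (ready | error)) = {0, 1, 4, 5, 6}, add states in Sat(ready) with some successor in Z. Already a fixed point.
Sat(E[ready U AX (ready | error)]) = {0, 1, 4, 5, 6}
|Sat(E[ready U AX (ready | error)])| = |{0, 1, 4, 5, 6}| = 5.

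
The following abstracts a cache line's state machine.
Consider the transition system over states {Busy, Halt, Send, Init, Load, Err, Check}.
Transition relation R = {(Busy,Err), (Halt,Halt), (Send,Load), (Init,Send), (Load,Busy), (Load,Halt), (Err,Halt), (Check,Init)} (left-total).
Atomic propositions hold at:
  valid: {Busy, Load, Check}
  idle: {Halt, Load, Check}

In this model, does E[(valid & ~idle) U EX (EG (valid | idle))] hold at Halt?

Sat(~idle) = {Busy, Send, Init, Err}
Sat(valid & ~idle) = {Busy}
Sat(valid | idle) = {Busy, Halt, Load, Check}
EG (valid | idle): greatest fixpoint, start Z0 = {Busy, Halt, Load, Check}, keep only states in Sat with some successor in Z. Z1 = {Halt, Load}; fixed.
Sat(EG (valid | idle)) = {Halt, Load}
Sat(EX (EG (valid | idle))) = {s : some successor in {Halt, Load}} = {Halt, Send, Load, Err}
E[(valid & ~idle) U EX (EG (valid | idle))]: least fixpoint, start Z0 = Sat(EX (EG (valid | idle))) = {Halt, Send, Load, Err}, add states in Sat(valid & ~idle) with some successor in Z. Z1 = {Busy, Halt, Send, Load, Err}; fixed.
Sat(E[(valid & ~idle) U EX (EG (valid | idle))]) = {Busy, Halt, Send, Load, Err}
Halt ∈ Sat(E[(valid & ~idle) U EX (EG (valid | idle))]) = {Busy, Halt, Send, Load, Err}, so the formula holds at Halt.

Yes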